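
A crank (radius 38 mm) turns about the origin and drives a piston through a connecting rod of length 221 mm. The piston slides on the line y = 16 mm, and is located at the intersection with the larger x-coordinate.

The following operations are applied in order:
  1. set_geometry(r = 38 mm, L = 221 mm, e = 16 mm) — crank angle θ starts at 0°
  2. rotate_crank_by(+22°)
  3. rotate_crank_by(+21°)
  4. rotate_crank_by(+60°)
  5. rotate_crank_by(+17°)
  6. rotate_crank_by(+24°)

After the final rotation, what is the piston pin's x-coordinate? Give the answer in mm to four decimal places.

set_geometry: r = 38 mm, L = 221 mm, e = 16 mm; θ ← 0°
rotate_crank_by(+22°): θ ← 0° +22° = 22°
rotate_crank_by(+21°): θ ← 22° +21° = 43°
rotate_crank_by(+60°): θ ← 43° +60° = 103°
rotate_crank_by(+17°): θ ← 103° +17° = 120°
rotate_crank_by(+24°): θ ← 120° +24° = 144°
crank pin P = (r cos θ, r sin θ) = (-30.742646, 22.335840)
h = r sin θ − e = 22.335840 − 16 = 6.335840
x = r cos θ + √(L² − h²) = -30.742646 + √(48841.0 − 40.1429) = -30.742646 + 220.909160 = 190.166515

190.1665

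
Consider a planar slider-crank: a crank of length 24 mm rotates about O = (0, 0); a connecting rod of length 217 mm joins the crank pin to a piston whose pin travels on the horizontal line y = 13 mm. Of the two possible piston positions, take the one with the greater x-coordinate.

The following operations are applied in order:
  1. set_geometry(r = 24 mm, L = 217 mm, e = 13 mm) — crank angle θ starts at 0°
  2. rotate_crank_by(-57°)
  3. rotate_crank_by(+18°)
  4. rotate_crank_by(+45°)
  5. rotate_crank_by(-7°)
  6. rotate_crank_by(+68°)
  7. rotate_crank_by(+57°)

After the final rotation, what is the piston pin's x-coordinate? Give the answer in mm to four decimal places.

set_geometry: r = 24 mm, L = 217 mm, e = 13 mm; θ ← 0°
rotate_crank_by(-57°): θ ← 0° -57° = -57°
rotate_crank_by(+18°): θ ← -57° +18° = -39°
rotate_crank_by(+45°): θ ← -39° +45° = 6°
rotate_crank_by(-7°): θ ← 6° -7° = -1°
rotate_crank_by(+68°): θ ← -1° +68° = 67°
rotate_crank_by(+57°): θ ← 67° +57° = 124°
crank pin P = (r cos θ, r sin θ) = (-13.420630, 19.896902)
h = r sin θ − e = 19.896902 − 13 = 6.896902
x = r cos θ + √(L² − h²) = -13.420630 + √(47089.0 − 47.5673) = -13.420630 + 216.890370 = 203.469741

203.4697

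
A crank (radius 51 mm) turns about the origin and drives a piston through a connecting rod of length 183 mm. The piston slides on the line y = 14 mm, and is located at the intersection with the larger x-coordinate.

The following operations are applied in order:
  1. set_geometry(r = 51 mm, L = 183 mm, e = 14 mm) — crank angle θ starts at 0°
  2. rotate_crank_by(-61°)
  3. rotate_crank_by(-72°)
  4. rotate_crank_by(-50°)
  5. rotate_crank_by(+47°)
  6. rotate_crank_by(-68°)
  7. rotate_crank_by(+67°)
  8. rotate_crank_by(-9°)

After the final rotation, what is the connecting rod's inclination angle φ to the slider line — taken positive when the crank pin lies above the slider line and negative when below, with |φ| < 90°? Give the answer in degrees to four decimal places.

set_geometry: r = 51 mm, L = 183 mm, e = 14 mm; θ ← 0°
rotate_crank_by(-61°): θ ← 0° -61° = -61°
rotate_crank_by(-72°): θ ← -61° -72° = -133°
rotate_crank_by(-50°): θ ← -133° -50° = -183°
rotate_crank_by(+47°): θ ← -183° +47° = -136°
rotate_crank_by(-68°): θ ← -136° -68° = -204°
rotate_crank_by(+67°): θ ← -204° +67° = -137°
rotate_crank_by(-9°): θ ← -137° -9° = -146°
crank pin P = (r cos θ, r sin θ) = (-42.280916, -28.518838)
h = r sin θ − e = -28.518838 − 14 = -42.518838
sin φ = h / L = -42.518838 / 183 = -0.23234338
φ = arcsin(-0.23234338) = -13.435076°

-13.4351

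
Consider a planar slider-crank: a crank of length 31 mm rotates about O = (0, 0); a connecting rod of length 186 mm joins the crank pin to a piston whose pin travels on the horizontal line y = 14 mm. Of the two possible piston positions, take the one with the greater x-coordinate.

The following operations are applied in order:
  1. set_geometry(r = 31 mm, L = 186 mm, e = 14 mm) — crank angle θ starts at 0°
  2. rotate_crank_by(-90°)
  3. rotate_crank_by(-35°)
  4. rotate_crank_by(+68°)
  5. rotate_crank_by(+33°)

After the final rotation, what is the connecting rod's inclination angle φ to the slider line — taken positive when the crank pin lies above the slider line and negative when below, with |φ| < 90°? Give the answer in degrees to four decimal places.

set_geometry: r = 31 mm, L = 186 mm, e = 14 mm; θ ← 0°
rotate_crank_by(-90°): θ ← 0° -90° = -90°
rotate_crank_by(-35°): θ ← -90° -35° = -125°
rotate_crank_by(+68°): θ ← -125° +68° = -57°
rotate_crank_by(+33°): θ ← -57° +33° = -24°
crank pin P = (r cos θ, r sin θ) = (28.319909, -12.608836)
h = r sin θ − e = -12.608836 − 14 = -26.608836
sin φ = h / L = -26.608836 / 186 = -0.14305826
φ = arcsin(-0.14305826) = -8.224853°

-8.2249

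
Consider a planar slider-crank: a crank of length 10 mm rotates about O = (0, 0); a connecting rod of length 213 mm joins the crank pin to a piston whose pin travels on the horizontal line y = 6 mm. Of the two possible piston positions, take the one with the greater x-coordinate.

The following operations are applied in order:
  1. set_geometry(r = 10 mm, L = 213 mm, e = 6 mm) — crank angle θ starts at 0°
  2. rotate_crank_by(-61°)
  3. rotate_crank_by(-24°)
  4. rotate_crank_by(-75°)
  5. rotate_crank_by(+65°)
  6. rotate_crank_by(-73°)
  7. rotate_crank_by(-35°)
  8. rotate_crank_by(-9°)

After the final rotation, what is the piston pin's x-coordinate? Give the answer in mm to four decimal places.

set_geometry: r = 10 mm, L = 213 mm, e = 6 mm; θ ← 0°
rotate_crank_by(-61°): θ ← 0° -61° = -61°
rotate_crank_by(-24°): θ ← -61° -24° = -85°
rotate_crank_by(-75°): θ ← -85° -75° = -160°
rotate_crank_by(+65°): θ ← -160° +65° = -95°
rotate_crank_by(-73°): θ ← -95° -73° = -168°
rotate_crank_by(-35°): θ ← -168° -35° = -203°
rotate_crank_by(-9°): θ ← -203° -9° = -212°
crank pin P = (r cos θ, r sin θ) = (-8.480481, 5.299193)
h = r sin θ − e = 5.299193 − 6 = -0.700807
x = r cos θ + √(L² − h²) = -8.480481 + √(45369.0 − 0.4911) = -8.480481 + 212.998847 = 204.518366

204.5184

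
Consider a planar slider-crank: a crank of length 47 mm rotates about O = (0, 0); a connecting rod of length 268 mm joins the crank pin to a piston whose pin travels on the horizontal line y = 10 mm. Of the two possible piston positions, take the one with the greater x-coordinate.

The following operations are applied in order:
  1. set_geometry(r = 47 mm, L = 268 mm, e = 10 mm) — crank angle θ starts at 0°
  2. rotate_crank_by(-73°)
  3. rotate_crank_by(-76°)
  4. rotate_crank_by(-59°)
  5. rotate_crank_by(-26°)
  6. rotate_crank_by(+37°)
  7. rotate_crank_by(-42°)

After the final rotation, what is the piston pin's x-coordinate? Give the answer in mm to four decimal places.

242.0763

set_geometry: r = 47 mm, L = 268 mm, e = 10 mm; θ ← 0°
rotate_crank_by(-73°): θ ← 0° -73° = -73°
rotate_crank_by(-76°): θ ← -73° -76° = -149°
rotate_crank_by(-59°): θ ← -149° -59° = -208°
rotate_crank_by(-26°): θ ← -208° -26° = -234°
rotate_crank_by(+37°): θ ← -234° +37° = -197°
rotate_crank_by(-42°): θ ← -197° -42° = -239°
crank pin P = (r cos θ, r sin θ) = (-24.206790, 40.286863)
h = r sin θ − e = 40.286863 − 10 = 30.286863
x = r cos θ + √(L² − h²) = -24.206790 + √(71824.0 − 917.2941) = -24.206790 + 266.283131 = 242.076342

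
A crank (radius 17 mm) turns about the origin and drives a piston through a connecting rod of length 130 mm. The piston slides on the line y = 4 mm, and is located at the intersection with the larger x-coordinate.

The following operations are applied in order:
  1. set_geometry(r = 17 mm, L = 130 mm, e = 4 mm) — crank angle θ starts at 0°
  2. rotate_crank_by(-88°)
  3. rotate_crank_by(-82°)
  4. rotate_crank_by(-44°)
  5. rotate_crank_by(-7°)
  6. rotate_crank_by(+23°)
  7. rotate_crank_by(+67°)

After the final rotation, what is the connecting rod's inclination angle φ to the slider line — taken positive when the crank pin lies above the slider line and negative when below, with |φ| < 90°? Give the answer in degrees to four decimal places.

set_geometry: r = 17 mm, L = 130 mm, e = 4 mm; θ ← 0°
rotate_crank_by(-88°): θ ← 0° -88° = -88°
rotate_crank_by(-82°): θ ← -88° -82° = -170°
rotate_crank_by(-44°): θ ← -170° -44° = -214°
rotate_crank_by(-7°): θ ← -214° -7° = -221°
rotate_crank_by(+23°): θ ← -221° +23° = -198°
rotate_crank_by(+67°): θ ← -198° +67° = -131°
crank pin P = (r cos θ, r sin θ) = (-11.153003, -12.830063)
h = r sin θ − e = -12.830063 − 4 = -16.830063
sin φ = h / L = -16.830063 / 130 = -0.12946202
φ = arcsin(-0.12946202) = -7.438506°

-7.4385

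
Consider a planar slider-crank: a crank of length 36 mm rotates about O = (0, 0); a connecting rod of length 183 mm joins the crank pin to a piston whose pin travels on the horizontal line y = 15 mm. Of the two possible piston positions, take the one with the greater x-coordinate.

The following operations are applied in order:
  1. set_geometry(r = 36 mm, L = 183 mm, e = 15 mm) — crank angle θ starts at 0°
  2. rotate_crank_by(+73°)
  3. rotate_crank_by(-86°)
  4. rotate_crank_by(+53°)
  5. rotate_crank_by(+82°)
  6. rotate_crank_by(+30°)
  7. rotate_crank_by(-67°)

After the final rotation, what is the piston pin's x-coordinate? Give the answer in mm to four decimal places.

184.9445

set_geometry: r = 36 mm, L = 183 mm, e = 15 mm; θ ← 0°
rotate_crank_by(+73°): θ ← 0° +73° = 73°
rotate_crank_by(-86°): θ ← 73° -86° = -13°
rotate_crank_by(+53°): θ ← -13° +53° = 40°
rotate_crank_by(+82°): θ ← 40° +82° = 122°
rotate_crank_by(+30°): θ ← 122° +30° = 152°
rotate_crank_by(-67°): θ ← 152° -67° = 85°
crank pin P = (r cos θ, r sin θ) = (3.137607, 35.863009)
h = r sin θ − e = 35.863009 − 15 = 20.863009
x = r cos θ + √(L² − h²) = 3.137607 + √(33489.0 − 435.2652) = 3.137607 + 181.806861 = 184.944468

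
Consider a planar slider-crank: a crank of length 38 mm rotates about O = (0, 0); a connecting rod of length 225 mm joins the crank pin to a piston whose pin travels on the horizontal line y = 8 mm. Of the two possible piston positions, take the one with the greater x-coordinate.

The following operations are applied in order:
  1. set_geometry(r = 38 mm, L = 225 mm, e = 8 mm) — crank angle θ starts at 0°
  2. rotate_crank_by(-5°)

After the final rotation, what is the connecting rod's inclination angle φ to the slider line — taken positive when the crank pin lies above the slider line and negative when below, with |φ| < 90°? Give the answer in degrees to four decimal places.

-2.8818

set_geometry: r = 38 mm, L = 225 mm, e = 8 mm; θ ← 0°
rotate_crank_by(-5°): θ ← 0° -5° = -5°
crank pin P = (r cos θ, r sin θ) = (37.855399, -3.311918)
h = r sin θ − e = -3.311918 − 8 = -11.311918
sin φ = h / L = -11.311918 / 225 = -0.05027519
φ = arcsin(-0.05027519) = -2.881771°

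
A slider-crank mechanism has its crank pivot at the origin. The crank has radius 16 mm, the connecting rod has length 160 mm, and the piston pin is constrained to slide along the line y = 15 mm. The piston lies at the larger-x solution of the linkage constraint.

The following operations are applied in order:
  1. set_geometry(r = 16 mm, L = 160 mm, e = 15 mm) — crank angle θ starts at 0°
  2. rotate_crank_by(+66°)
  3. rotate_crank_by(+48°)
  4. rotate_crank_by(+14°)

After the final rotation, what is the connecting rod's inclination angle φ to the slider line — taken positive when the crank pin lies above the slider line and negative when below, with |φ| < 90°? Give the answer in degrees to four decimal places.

-0.8565

set_geometry: r = 16 mm, L = 160 mm, e = 15 mm; θ ← 0°
rotate_crank_by(+66°): θ ← 0° +66° = 66°
rotate_crank_by(+48°): θ ← 66° +48° = 114°
rotate_crank_by(+14°): θ ← 114° +14° = 128°
crank pin P = (r cos θ, r sin θ) = (-9.850584, 12.608172)
h = r sin θ − e = 12.608172 − 15 = -2.391828
sin φ = h / L = -2.391828 / 160 = -0.01494892
φ = arcsin(-0.01494892) = -0.856542°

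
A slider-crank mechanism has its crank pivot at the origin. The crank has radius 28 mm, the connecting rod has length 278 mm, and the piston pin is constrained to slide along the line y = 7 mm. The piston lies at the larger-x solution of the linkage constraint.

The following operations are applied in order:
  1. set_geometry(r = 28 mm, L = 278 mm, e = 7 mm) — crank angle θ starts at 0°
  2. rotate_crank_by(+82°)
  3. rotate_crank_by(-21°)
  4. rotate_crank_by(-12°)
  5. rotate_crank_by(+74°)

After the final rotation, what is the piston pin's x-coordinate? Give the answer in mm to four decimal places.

set_geometry: r = 28 mm, L = 278 mm, e = 7 mm; θ ← 0°
rotate_crank_by(+82°): θ ← 0° +82° = 82°
rotate_crank_by(-21°): θ ← 82° -21° = 61°
rotate_crank_by(-12°): θ ← 61° -12° = 49°
rotate_crank_by(+74°): θ ← 49° +74° = 123°
crank pin P = (r cos θ, r sin θ) = (-15.249893, 23.482776)
h = r sin θ − e = 23.482776 − 7 = 16.482776
x = r cos θ + √(L² − h²) = -15.249893 + √(77284.0 − 271.6819) = -15.249893 + 277.510933 = 262.261040

262.2610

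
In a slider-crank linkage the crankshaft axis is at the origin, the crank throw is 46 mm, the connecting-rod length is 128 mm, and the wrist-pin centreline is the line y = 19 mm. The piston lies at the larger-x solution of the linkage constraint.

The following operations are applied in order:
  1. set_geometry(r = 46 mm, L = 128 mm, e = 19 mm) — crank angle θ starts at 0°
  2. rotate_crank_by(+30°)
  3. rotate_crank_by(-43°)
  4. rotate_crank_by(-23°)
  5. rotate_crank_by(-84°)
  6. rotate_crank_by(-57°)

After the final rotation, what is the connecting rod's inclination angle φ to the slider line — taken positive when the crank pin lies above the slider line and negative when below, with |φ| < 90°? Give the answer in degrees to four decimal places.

-9.6277

set_geometry: r = 46 mm, L = 128 mm, e = 19 mm; θ ← 0°
rotate_crank_by(+30°): θ ← 0° +30° = 30°
rotate_crank_by(-43°): θ ← 30° -43° = -13°
rotate_crank_by(-23°): θ ← -13° -23° = -36°
rotate_crank_by(-84°): θ ← -36° -84° = -120°
rotate_crank_by(-57°): θ ← -120° -57° = -177°
crank pin P = (r cos θ, r sin θ) = (-45.936959, -2.407454)
h = r sin θ − e = -2.407454 − 19 = -21.407454
sin φ = h / L = -21.407454 / 128 = -0.16724573
φ = arcsin(-0.16724573) = -9.627719°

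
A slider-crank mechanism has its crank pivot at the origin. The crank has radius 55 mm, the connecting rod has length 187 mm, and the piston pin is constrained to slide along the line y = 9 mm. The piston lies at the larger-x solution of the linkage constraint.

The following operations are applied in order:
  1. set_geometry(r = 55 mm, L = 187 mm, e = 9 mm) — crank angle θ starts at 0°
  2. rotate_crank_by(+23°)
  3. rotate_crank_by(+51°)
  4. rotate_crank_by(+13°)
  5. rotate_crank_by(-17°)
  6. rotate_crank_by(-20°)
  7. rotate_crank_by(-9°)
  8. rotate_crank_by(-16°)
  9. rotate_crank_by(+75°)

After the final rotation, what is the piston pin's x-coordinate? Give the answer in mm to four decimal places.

171.9133

set_geometry: r = 55 mm, L = 187 mm, e = 9 mm; θ ← 0°
rotate_crank_by(+23°): θ ← 0° +23° = 23°
rotate_crank_by(+51°): θ ← 23° +51° = 74°
rotate_crank_by(+13°): θ ← 74° +13° = 87°
rotate_crank_by(-17°): θ ← 87° -17° = 70°
rotate_crank_by(-20°): θ ← 70° -20° = 50°
rotate_crank_by(-9°): θ ← 50° -9° = 41°
rotate_crank_by(-16°): θ ← 41° -16° = 25°
rotate_crank_by(+75°): θ ← 25° +75° = 100°
crank pin P = (r cos θ, r sin θ) = (-9.550650, 54.164426)
h = r sin θ − e = 54.164426 − 9 = 45.164426
x = r cos θ + √(L² − h²) = -9.550650 + √(34969.0 − 2039.8254) = -9.550650 + 181.463976 = 171.913326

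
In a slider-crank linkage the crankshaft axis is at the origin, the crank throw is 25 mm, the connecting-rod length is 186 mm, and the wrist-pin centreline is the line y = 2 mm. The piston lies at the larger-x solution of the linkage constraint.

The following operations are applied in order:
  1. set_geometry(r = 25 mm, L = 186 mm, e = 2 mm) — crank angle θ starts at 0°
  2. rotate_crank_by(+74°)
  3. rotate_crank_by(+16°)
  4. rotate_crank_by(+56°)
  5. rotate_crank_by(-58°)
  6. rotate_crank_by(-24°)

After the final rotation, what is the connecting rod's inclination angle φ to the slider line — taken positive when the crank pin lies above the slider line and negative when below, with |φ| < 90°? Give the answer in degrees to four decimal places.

6.3184

set_geometry: r = 25 mm, L = 186 mm, e = 2 mm; θ ← 0°
rotate_crank_by(+74°): θ ← 0° +74° = 74°
rotate_crank_by(+16°): θ ← 74° +16° = 90°
rotate_crank_by(+56°): θ ← 90° +56° = 146°
rotate_crank_by(-58°): θ ← 146° -58° = 88°
rotate_crank_by(-24°): θ ← 88° -24° = 64°
crank pin P = (r cos θ, r sin θ) = (10.959279, 22.469851)
h = r sin θ − e = 22.469851 − 2 = 20.469851
sin φ = h / L = 20.469851 / 186 = 0.11005296
φ = arcsin(0.11005296) = 6.318369°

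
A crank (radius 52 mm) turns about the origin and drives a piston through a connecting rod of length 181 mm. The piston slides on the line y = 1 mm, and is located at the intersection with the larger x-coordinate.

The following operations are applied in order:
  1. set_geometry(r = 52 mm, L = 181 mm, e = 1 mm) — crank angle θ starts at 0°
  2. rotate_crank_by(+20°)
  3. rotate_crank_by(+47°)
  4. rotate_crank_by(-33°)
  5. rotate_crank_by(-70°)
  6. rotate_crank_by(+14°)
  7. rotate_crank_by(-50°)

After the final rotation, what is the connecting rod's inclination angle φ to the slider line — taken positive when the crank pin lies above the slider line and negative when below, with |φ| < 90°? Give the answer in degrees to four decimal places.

-16.1860

set_geometry: r = 52 mm, L = 181 mm, e = 1 mm; θ ← 0°
rotate_crank_by(+20°): θ ← 0° +20° = 20°
rotate_crank_by(+47°): θ ← 20° +47° = 67°
rotate_crank_by(-33°): θ ← 67° -33° = 34°
rotate_crank_by(-70°): θ ← 34° -70° = -36°
rotate_crank_by(+14°): θ ← -36° +14° = -22°
rotate_crank_by(-50°): θ ← -22° -50° = -72°
crank pin P = (r cos θ, r sin θ) = (16.068884, -49.454939)
h = r sin θ − e = -49.454939 − 1 = -50.454939
sin φ = h / L = -50.454939 / 181 = -0.27875657
φ = arcsin(-0.27875657) = -16.186007°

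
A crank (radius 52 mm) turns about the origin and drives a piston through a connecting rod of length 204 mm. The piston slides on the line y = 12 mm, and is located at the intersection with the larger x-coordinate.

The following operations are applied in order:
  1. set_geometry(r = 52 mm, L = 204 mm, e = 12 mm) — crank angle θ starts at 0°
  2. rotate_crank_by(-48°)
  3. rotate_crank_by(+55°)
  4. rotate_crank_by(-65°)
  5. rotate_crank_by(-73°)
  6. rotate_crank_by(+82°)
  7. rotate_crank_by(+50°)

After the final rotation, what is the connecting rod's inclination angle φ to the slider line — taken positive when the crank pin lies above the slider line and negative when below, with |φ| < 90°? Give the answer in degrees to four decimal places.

set_geometry: r = 52 mm, L = 204 mm, e = 12 mm; θ ← 0°
rotate_crank_by(-48°): θ ← 0° -48° = -48°
rotate_crank_by(+55°): θ ← -48° +55° = 7°
rotate_crank_by(-65°): θ ← 7° -65° = -58°
rotate_crank_by(-73°): θ ← -58° -73° = -131°
rotate_crank_by(+82°): θ ← -131° +82° = -49°
rotate_crank_by(+50°): θ ← -49° +50° = 1°
crank pin P = (r cos θ, r sin θ) = (51.992080, 0.907525)
h = r sin θ − e = 0.907525 − 12 = -11.092475
sin φ = h / L = -11.092475 / 204 = -0.05437488
φ = arcsin(-0.05437488) = -3.116988°

-3.1170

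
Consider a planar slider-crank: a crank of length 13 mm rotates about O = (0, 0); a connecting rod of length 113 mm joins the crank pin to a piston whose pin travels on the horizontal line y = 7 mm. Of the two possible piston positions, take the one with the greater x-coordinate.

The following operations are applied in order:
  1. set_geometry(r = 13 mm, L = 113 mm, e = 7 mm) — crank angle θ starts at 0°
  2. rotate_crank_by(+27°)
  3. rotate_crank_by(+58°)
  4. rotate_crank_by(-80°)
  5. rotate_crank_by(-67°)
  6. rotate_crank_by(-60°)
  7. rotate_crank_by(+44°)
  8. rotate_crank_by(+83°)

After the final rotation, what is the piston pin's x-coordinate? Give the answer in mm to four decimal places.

set_geometry: r = 13 mm, L = 113 mm, e = 7 mm; θ ← 0°
rotate_crank_by(+27°): θ ← 0° +27° = 27°
rotate_crank_by(+58°): θ ← 27° +58° = 85°
rotate_crank_by(-80°): θ ← 85° -80° = 5°
rotate_crank_by(-67°): θ ← 5° -67° = -62°
rotate_crank_by(-60°): θ ← -62° -60° = -122°
rotate_crank_by(+44°): θ ← -122° +44° = -78°
rotate_crank_by(+83°): θ ← -78° +83° = 5°
crank pin P = (r cos θ, r sin θ) = (12.950531, 1.133025)
h = r sin θ − e = 1.133025 − 7 = -5.866975
x = r cos θ + √(L² − h²) = 12.950531 + √(12769.0 − 34.4214) = 12.950531 + 112.847590 = 125.798121

125.7981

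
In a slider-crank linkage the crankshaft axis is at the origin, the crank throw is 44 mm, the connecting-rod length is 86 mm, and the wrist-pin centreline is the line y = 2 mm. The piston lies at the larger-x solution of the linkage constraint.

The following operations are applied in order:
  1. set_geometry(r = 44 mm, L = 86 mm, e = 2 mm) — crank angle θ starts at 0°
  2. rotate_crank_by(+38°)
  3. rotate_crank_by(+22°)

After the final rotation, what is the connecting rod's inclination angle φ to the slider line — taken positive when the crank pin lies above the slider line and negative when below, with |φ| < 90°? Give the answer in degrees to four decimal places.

24.8237

set_geometry: r = 44 mm, L = 86 mm, e = 2 mm; θ ← 0°
rotate_crank_by(+38°): θ ← 0° +38° = 38°
rotate_crank_by(+22°): θ ← 38° +22° = 60°
crank pin P = (r cos θ, r sin θ) = (22.000000, 38.105118)
h = r sin θ − e = 38.105118 − 2 = 36.105118
sin φ = h / L = 36.105118 / 86 = 0.41982695
φ = arcsin(0.41982695) = 24.823663°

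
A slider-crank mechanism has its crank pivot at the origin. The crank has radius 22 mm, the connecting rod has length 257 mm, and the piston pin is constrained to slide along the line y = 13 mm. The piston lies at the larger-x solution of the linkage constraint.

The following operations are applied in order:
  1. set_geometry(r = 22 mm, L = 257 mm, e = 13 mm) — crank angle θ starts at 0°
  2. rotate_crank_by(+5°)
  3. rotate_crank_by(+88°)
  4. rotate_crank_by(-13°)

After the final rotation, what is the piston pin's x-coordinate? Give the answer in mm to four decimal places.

260.6741

set_geometry: r = 22 mm, L = 257 mm, e = 13 mm; θ ← 0°
rotate_crank_by(+5°): θ ← 0° +5° = 5°
rotate_crank_by(+88°): θ ← 5° +88° = 93°
rotate_crank_by(-13°): θ ← 93° -13° = 80°
crank pin P = (r cos θ, r sin θ) = (3.820260, 21.665771)
h = r sin θ − e = 21.665771 − 13 = 8.665771
x = r cos θ + √(L² − h²) = 3.820260 + √(66049.0 − 75.0956) = 3.820260 + 256.853858 = 260.674118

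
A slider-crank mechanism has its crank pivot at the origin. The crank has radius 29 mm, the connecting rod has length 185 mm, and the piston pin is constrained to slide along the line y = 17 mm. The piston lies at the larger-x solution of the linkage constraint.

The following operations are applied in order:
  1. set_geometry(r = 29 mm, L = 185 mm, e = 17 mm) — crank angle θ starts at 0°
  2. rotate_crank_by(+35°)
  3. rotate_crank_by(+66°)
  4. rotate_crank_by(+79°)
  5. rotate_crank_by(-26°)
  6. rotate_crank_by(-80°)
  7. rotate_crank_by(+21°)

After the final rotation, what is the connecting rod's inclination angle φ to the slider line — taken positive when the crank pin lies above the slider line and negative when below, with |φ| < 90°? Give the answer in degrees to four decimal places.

3.6848

set_geometry: r = 29 mm, L = 185 mm, e = 17 mm; θ ← 0°
rotate_crank_by(+35°): θ ← 0° +35° = 35°
rotate_crank_by(+66°): θ ← 35° +66° = 101°
rotate_crank_by(+79°): θ ← 101° +79° = 180°
rotate_crank_by(-26°): θ ← 180° -26° = 154°
rotate_crank_by(-80°): θ ← 154° -80° = 74°
rotate_crank_by(+21°): θ ← 74° +21° = 95°
crank pin P = (r cos θ, r sin θ) = (-2.527517, 28.889646)
h = r sin θ − e = 28.889646 − 17 = 11.889646
sin φ = h / L = 11.889646 / 185 = 0.06426836
φ = arcsin(0.06426836) = 3.684845°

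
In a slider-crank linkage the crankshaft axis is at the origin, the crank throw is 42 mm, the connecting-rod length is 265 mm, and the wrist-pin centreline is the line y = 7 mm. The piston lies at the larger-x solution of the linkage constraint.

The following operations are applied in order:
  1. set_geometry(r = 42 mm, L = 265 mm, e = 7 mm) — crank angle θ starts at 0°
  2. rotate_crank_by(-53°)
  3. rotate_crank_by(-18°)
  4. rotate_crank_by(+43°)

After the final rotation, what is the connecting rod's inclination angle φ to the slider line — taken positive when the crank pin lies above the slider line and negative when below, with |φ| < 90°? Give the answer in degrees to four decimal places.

set_geometry: r = 42 mm, L = 265 mm, e = 7 mm; θ ← 0°
rotate_crank_by(-53°): θ ← 0° -53° = -53°
rotate_crank_by(-18°): θ ← -53° -18° = -71°
rotate_crank_by(+43°): θ ← -71° +43° = -28°
crank pin P = (r cos θ, r sin θ) = (37.083799, -19.717806)
h = r sin θ − e = -19.717806 − 7 = -26.717806
sin φ = h / L = -26.717806 / 265 = -0.10082191
φ = arcsin(-0.10082191) = -5.786502°

-5.7865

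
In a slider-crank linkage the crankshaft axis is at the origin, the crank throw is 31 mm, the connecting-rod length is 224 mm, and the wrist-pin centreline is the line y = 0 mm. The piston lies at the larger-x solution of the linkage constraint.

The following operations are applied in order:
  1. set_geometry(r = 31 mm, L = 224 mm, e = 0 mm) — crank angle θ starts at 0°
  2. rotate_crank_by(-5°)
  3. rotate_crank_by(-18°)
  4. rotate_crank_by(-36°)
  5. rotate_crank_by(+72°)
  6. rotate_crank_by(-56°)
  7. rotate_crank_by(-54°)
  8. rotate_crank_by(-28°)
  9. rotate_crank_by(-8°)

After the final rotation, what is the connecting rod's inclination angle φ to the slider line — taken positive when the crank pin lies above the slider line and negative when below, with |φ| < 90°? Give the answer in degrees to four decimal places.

set_geometry: r = 31 mm, L = 224 mm, e = 0 mm; θ ← 0°
rotate_crank_by(-5°): θ ← 0° -5° = -5°
rotate_crank_by(-18°): θ ← -5° -18° = -23°
rotate_crank_by(-36°): θ ← -23° -36° = -59°
rotate_crank_by(+72°): θ ← -59° +72° = 13°
rotate_crank_by(-56°): θ ← 13° -56° = -43°
rotate_crank_by(-54°): θ ← -43° -54° = -97°
rotate_crank_by(-28°): θ ← -97° -28° = -125°
rotate_crank_by(-8°): θ ← -125° -8° = -133°
crank pin P = (r cos θ, r sin θ) = (-21.141949, -22.671965)
h = r sin θ − e = -22.671965 − 0 = -22.671965
sin φ = h / L = -22.671965 / 224 = -0.10121413
φ = arcsin(-0.10121413) = -5.809090°

-5.8091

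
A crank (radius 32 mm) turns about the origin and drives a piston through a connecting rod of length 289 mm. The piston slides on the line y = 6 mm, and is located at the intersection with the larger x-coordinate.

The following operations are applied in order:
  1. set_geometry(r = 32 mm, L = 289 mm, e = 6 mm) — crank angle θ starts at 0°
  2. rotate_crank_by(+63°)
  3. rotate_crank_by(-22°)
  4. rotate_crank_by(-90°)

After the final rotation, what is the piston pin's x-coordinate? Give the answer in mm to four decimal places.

308.4168

set_geometry: r = 32 mm, L = 289 mm, e = 6 mm; θ ← 0°
rotate_crank_by(+63°): θ ← 0° +63° = 63°
rotate_crank_by(-22°): θ ← 63° -22° = 41°
rotate_crank_by(-90°): θ ← 41° -90° = -49°
crank pin P = (r cos θ, r sin θ) = (20.993889, -24.150707)
h = r sin θ − e = -24.150707 − 6 = -30.150707
x = r cos θ + √(L² − h²) = 20.993889 + √(83521.0 − 909.0651) = 20.993889 + 287.422920 = 308.416809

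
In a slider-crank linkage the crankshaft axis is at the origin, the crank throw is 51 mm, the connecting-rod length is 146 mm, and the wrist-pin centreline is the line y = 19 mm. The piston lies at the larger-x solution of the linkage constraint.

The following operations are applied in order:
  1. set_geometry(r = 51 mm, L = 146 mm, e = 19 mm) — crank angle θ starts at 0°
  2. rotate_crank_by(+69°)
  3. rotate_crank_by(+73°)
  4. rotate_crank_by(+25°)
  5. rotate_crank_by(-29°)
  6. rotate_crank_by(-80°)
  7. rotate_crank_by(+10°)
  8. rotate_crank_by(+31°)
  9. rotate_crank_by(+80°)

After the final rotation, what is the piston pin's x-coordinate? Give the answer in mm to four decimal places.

93.8802

set_geometry: r = 51 mm, L = 146 mm, e = 19 mm; θ ← 0°
rotate_crank_by(+69°): θ ← 0° +69° = 69°
rotate_crank_by(+73°): θ ← 69° +73° = 142°
rotate_crank_by(+25°): θ ← 142° +25° = 167°
rotate_crank_by(-29°): θ ← 167° -29° = 138°
rotate_crank_by(-80°): θ ← 138° -80° = 58°
rotate_crank_by(+10°): θ ← 58° +10° = 68°
rotate_crank_by(+31°): θ ← 68° +31° = 99°
rotate_crank_by(+80°): θ ← 99° +80° = 179°
crank pin P = (r cos θ, r sin θ) = (-50.992232, 0.890073)
h = r sin θ − e = 0.890073 − 19 = -18.109927
x = r cos θ + √(L² − h²) = -50.992232 + √(21316.0 − 327.9695) = -50.992232 + 144.872463 = 93.880231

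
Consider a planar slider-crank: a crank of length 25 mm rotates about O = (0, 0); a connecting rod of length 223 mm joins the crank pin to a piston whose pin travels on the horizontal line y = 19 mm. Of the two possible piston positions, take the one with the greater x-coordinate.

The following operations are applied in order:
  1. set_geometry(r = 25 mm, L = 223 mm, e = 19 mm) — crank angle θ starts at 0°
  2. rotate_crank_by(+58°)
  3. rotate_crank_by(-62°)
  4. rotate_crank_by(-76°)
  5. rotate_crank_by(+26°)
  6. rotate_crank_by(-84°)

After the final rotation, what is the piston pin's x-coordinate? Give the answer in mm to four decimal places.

set_geometry: r = 25 mm, L = 223 mm, e = 19 mm; θ ← 0°
rotate_crank_by(+58°): θ ← 0° +58° = 58°
rotate_crank_by(-62°): θ ← 58° -62° = -4°
rotate_crank_by(-76°): θ ← -4° -76° = -80°
rotate_crank_by(+26°): θ ← -80° +26° = -54°
rotate_crank_by(-84°): θ ← -54° -84° = -138°
crank pin P = (r cos θ, r sin θ) = (-18.578621, -16.728265)
h = r sin θ − e = -16.728265 − 19 = -35.728265
x = r cos θ + √(L² − h²) = -18.578621 + √(49729.0 − 1276.5089) = -18.578621 + 220.119266 = 201.540645

201.5406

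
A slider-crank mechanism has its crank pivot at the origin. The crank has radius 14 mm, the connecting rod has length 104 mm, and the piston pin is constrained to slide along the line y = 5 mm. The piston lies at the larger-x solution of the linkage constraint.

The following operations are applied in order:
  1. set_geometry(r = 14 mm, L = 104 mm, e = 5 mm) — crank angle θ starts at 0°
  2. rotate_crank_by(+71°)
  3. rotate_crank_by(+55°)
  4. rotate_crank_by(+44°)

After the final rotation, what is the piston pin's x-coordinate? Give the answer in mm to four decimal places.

90.1810

set_geometry: r = 14 mm, L = 104 mm, e = 5 mm; θ ← 0°
rotate_crank_by(+71°): θ ← 0° +71° = 71°
rotate_crank_by(+55°): θ ← 71° +55° = 126°
rotate_crank_by(+44°): θ ← 126° +44° = 170°
crank pin P = (r cos θ, r sin θ) = (-13.787309, 2.431074)
h = r sin θ − e = 2.431074 − 5 = -2.568926
x = r cos θ + √(L² − h²) = -13.787309 + √(10816.0 − 6.5994) = -13.787309 + 103.968267 = 90.180959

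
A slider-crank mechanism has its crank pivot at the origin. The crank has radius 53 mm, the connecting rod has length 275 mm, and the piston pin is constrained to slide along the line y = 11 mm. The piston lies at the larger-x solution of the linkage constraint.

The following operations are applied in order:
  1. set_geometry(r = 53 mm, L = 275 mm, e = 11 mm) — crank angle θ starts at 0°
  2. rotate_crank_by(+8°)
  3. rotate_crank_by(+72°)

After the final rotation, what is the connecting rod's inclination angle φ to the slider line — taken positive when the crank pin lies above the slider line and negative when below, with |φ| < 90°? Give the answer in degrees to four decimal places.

set_geometry: r = 53 mm, L = 275 mm, e = 11 mm; θ ← 0°
rotate_crank_by(+8°): θ ← 0° +8° = 8°
rotate_crank_by(+72°): θ ← 8° +72° = 80°
crank pin P = (r cos θ, r sin θ) = (9.203353, 52.194811)
h = r sin θ − e = 52.194811 − 11 = 41.194811
sin φ = h / L = 41.194811 / 275 = 0.14979931
φ = arcsin(0.14979931) = 8.615297°

8.6153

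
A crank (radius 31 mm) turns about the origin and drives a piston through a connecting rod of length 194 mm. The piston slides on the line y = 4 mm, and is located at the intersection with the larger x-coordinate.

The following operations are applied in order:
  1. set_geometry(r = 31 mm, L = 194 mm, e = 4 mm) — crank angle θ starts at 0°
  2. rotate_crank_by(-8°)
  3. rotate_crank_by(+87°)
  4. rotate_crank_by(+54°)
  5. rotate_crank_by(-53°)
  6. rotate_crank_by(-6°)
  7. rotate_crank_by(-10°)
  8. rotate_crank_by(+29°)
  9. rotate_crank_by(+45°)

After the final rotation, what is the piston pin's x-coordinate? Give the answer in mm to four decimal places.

set_geometry: r = 31 mm, L = 194 mm, e = 4 mm; θ ← 0°
rotate_crank_by(-8°): θ ← 0° -8° = -8°
rotate_crank_by(+87°): θ ← -8° +87° = 79°
rotate_crank_by(+54°): θ ← 79° +54° = 133°
rotate_crank_by(-53°): θ ← 133° -53° = 80°
rotate_crank_by(-6°): θ ← 80° -6° = 74°
rotate_crank_by(-10°): θ ← 74° -10° = 64°
rotate_crank_by(+29°): θ ← 64° +29° = 93°
rotate_crank_by(+45°): θ ← 93° +45° = 138°
crank pin P = (r cos θ, r sin θ) = (-23.037490, 20.743049)
h = r sin θ − e = 20.743049 − 4 = 16.743049
x = r cos θ + √(L² − h²) = -23.037490 + √(37636.0 − 280.3297) = -23.037490 + 193.276150 = 170.238661

170.2387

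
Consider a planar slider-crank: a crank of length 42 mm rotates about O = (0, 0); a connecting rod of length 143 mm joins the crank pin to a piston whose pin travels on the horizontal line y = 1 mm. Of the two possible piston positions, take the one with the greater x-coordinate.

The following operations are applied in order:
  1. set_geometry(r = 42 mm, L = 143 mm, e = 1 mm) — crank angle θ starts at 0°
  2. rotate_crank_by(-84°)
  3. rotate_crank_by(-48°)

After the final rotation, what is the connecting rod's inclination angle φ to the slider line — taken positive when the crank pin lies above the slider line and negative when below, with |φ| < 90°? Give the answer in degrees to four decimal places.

-13.0181

set_geometry: r = 42 mm, L = 143 mm, e = 1 mm; θ ← 0°
rotate_crank_by(-84°): θ ← 0° -84° = -84°
rotate_crank_by(-48°): θ ← -84° -48° = -132°
crank pin P = (r cos θ, r sin θ) = (-28.103485, -31.212083)
h = r sin θ − e = -31.212083 − 1 = -32.212083
sin φ = h / L = -32.212083 / 143 = -0.22525932
φ = arcsin(-0.22525932) = -13.018128°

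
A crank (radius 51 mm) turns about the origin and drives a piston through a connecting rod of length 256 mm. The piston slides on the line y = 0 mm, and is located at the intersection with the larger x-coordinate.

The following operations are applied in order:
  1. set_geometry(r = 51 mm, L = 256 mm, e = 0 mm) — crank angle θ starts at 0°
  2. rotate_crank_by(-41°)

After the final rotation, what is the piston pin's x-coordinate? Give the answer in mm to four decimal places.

292.2942

set_geometry: r = 51 mm, L = 256 mm, e = 0 mm; θ ← 0°
rotate_crank_by(-41°): θ ← 0° -41° = -41°
crank pin P = (r cos θ, r sin θ) = (38.490189, -33.459010)
h = r sin θ − e = -33.459010 − 0 = -33.459010
x = r cos θ + √(L² − h²) = 38.490189 + √(65536.0 − 1119.5054) = 38.490189 + 253.804048 = 292.294236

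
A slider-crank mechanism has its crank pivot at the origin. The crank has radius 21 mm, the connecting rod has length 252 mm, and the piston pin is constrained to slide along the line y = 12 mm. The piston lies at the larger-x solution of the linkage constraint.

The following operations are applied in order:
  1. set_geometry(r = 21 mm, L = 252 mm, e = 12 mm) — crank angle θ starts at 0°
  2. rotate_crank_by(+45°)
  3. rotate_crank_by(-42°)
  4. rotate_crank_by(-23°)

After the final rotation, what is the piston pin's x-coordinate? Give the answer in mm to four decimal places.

set_geometry: r = 21 mm, L = 252 mm, e = 12 mm; θ ← 0°
rotate_crank_by(+45°): θ ← 0° +45° = 45°
rotate_crank_by(-42°): θ ← 45° -42° = 3°
rotate_crank_by(-23°): θ ← 3° -23° = -20°
crank pin P = (r cos θ, r sin θ) = (19.733545, -7.182423)
h = r sin θ − e = -7.182423 − 12 = -19.182423
x = r cos θ + √(L² − h²) = 19.733545 + √(63504.0 − 367.9654) = 19.733545 + 251.268849 = 271.002394

271.0024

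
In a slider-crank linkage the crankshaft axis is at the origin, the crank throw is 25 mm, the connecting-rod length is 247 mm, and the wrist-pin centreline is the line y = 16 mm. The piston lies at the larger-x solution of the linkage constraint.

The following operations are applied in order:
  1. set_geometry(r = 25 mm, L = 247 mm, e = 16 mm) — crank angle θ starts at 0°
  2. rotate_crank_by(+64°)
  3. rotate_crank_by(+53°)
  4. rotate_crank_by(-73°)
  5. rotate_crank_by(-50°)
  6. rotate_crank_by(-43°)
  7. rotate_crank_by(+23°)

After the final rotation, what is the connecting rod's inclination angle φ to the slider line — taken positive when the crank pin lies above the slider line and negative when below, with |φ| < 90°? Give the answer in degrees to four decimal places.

-6.2661

set_geometry: r = 25 mm, L = 247 mm, e = 16 mm; θ ← 0°
rotate_crank_by(+64°): θ ← 0° +64° = 64°
rotate_crank_by(+53°): θ ← 64° +53° = 117°
rotate_crank_by(-73°): θ ← 117° -73° = 44°
rotate_crank_by(-50°): θ ← 44° -50° = -6°
rotate_crank_by(-43°): θ ← -6° -43° = -49°
rotate_crank_by(+23°): θ ← -49° +23° = -26°
crank pin P = (r cos θ, r sin θ) = (22.469851, -10.959279)
h = r sin θ − e = -10.959279 − 16 = -26.959279
sin φ = h / L = -26.959279 / 247 = -0.10914688
φ = arcsin(-0.10914688) = -6.266139°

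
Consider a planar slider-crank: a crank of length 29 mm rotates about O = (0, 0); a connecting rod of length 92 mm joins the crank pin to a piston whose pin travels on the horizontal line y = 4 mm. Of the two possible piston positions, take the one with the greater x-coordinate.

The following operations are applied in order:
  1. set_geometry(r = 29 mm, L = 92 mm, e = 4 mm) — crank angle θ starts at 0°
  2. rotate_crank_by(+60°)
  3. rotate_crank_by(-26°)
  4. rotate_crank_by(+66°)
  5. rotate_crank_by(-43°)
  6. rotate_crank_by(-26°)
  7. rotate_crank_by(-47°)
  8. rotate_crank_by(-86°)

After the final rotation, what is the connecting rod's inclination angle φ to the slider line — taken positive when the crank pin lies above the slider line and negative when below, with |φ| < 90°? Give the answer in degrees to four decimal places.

set_geometry: r = 29 mm, L = 92 mm, e = 4 mm; θ ← 0°
rotate_crank_by(+60°): θ ← 0° +60° = 60°
rotate_crank_by(-26°): θ ← 60° -26° = 34°
rotate_crank_by(+66°): θ ← 34° +66° = 100°
rotate_crank_by(-43°): θ ← 100° -43° = 57°
rotate_crank_by(-26°): θ ← 57° -26° = 31°
rotate_crank_by(-47°): θ ← 31° -47° = -16°
rotate_crank_by(-86°): θ ← -16° -86° = -102°
crank pin P = (r cos θ, r sin θ) = (-6.029439, -28.366280)
h = r sin θ − e = -28.366280 − 4 = -32.366280
sin φ = h / L = -32.366280 / 92 = -0.35180740
φ = arcsin(-0.35180740) = -20.597903°

-20.5979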